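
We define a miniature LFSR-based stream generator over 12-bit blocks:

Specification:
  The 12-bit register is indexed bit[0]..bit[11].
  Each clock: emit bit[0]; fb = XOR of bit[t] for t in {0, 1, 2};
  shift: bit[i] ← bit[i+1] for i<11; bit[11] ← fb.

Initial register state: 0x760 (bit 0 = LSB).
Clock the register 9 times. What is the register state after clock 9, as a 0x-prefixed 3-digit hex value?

0x843

reg_0 = 0x760
clock 1: out=0, reg = 0x3B0
clock 2: out=0, reg = 0x1D8
clock 3: out=0, reg = 0x0EC
clock 4: out=0, reg = 0x876
clock 5: out=0, reg = 0x43B
clock 6: out=1, reg = 0x21D
clock 7: out=1, reg = 0x10E
clock 8: out=0, reg = 0x087
clock 9: out=1, reg = 0x843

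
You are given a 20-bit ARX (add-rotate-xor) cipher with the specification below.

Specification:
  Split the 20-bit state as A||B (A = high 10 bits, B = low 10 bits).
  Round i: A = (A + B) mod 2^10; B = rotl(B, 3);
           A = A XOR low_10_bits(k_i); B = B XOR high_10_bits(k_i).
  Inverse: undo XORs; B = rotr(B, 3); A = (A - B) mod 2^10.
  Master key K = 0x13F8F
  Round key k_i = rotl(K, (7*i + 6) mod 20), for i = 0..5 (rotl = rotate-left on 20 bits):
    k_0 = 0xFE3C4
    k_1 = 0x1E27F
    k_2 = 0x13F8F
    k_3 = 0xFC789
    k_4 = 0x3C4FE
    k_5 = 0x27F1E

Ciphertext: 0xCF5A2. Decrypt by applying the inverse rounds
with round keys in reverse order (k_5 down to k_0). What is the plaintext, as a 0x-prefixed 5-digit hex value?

0x02C4E

s_0 = ciphertext = 0xCF5A2
s_1 = InvRound(s_0, k_5) = 0x5F2A7
s_2 = InvRound(s_1, k_4) = 0x8E34A
s_3 = InvRound(s_2, k_3) = 0x06997
s_4 = InvRound(s_3, k_2) = 0xD683B
s_5 = InvRound(s_4, k_1) = 0xE7588
s_6 = InvRound(s_5, k_0) = 0x02C4E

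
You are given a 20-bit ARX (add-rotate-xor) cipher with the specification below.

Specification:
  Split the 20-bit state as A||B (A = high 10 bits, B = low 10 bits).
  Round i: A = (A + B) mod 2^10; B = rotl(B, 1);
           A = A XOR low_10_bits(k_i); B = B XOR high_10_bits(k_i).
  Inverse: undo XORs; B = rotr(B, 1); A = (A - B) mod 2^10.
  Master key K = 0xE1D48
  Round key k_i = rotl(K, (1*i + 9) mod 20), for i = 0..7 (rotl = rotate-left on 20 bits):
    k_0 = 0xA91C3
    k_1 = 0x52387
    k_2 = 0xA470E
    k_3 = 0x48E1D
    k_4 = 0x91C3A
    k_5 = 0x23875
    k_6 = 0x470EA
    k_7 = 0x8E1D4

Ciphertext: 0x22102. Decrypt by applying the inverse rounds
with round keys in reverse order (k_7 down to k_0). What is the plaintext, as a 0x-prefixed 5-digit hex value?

s_0 = ciphertext = 0x22102
s_1 = InvRound(s_0, k_7) = 0xEFD9D
s_2 = InvRound(s_1, k_6) = 0x45640
s_3 = InvRound(s_2, k_5) = 0xFE567
s_4 = InvRound(s_3, k_4) = 0x8CD90
s_5 = InvRound(s_4, k_3) = 0x75659
s_6 = InvRound(s_5, k_2) = 0x9DC64
s_7 = InvRound(s_6, k_1) = 0x56896
s_8 = InvRound(s_7, k_0) = 0xE0119

0xE0119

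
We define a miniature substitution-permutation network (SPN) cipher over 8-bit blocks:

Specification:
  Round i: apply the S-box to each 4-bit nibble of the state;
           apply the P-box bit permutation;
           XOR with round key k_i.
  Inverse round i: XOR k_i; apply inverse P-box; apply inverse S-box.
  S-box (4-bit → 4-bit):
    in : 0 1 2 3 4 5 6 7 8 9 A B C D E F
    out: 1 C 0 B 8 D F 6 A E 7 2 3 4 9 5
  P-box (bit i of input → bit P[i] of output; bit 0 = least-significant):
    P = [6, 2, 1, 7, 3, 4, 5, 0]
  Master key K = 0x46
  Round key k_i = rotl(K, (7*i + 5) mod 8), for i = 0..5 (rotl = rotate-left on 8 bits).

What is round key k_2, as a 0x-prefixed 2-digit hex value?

K = 0x46
k_0 = rotl(K, (7*0+5) mod 8) = rotl(K, 5) = 0xC8
k_1 = rotl(K, (7*1+5) mod 8) = rotl(K, 4) = 0x64
k_2 = rotl(K, (7*2+5) mod 8) = rotl(K, 3) = 0x32

0x32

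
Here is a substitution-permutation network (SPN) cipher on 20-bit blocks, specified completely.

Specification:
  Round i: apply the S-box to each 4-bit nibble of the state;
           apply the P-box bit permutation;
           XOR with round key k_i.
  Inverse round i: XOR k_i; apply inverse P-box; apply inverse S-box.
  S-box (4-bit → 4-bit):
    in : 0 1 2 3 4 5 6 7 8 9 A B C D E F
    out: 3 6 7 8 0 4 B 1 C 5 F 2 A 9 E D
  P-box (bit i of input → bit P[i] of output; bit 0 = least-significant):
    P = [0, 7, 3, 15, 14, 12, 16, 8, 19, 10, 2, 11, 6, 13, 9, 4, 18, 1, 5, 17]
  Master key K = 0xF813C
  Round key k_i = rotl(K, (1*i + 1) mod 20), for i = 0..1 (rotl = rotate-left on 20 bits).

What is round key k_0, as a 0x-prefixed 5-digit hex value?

0xF0279

K = 0xF813C
k_0 = rotl(K, (1*0+1) mod 20) = rotl(K, 1) = 0xF0279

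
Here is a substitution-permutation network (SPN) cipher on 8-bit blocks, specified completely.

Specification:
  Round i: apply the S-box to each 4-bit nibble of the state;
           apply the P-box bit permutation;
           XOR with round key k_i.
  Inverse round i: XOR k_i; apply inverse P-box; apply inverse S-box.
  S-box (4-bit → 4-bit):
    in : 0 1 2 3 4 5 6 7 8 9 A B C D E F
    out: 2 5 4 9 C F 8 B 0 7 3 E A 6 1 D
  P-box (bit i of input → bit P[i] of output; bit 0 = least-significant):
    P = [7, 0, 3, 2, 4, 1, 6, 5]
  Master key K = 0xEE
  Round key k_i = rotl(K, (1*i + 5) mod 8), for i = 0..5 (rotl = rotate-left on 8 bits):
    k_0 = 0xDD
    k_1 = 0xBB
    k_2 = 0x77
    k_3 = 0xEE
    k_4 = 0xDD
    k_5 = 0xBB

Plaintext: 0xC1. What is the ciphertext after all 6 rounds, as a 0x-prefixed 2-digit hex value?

0xED

s_0 = plaintext = 0xC1
s_1 = Round(s_0, k_0) = 0x77
s_2 = Round(s_1, k_1) = 0x0C
s_3 = Round(s_2, k_2) = 0x70
s_4 = Round(s_3, k_3) = 0xDD
s_5 = Round(s_4, k_4) = 0x96
s_6 = Round(s_5, k_5) = 0xED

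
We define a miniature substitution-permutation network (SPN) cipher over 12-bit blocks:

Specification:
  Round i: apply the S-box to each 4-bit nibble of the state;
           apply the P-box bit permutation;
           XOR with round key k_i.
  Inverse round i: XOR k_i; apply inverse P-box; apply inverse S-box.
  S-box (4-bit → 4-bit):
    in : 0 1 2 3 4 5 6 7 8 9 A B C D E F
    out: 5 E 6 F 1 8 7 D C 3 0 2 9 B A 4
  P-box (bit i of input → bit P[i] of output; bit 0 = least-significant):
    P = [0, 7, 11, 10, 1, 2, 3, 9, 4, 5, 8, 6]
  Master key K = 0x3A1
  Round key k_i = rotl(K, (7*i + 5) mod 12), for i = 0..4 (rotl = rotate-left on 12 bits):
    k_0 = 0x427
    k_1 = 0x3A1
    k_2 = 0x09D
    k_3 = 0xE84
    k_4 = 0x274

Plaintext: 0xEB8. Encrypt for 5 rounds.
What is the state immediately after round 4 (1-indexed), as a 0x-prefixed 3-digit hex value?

s_0 = plaintext = 0xEB8
s_1 = Round(s_0, k_0) = 0x843
s_2 = Round(s_1, k_1) = 0xE62
s_3 = Round(s_2, k_2) = 0x873
s_4 = Round(s_3, k_3) = 0x14F
s_5 = Round(s_4, k_4) = 0xB16

0x14F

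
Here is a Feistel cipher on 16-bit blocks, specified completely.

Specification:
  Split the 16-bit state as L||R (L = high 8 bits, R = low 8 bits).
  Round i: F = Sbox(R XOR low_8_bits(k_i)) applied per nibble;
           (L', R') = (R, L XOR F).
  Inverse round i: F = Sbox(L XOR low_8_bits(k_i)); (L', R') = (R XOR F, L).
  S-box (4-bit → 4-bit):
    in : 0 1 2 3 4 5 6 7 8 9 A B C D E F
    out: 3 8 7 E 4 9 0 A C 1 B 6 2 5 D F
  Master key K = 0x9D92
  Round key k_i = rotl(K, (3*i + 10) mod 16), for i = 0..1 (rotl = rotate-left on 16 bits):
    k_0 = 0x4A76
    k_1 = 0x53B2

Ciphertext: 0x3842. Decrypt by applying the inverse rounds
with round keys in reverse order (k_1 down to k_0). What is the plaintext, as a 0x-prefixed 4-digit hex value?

0xC789

s_0 = ciphertext = 0x3842
s_1 = InvRound(s_0, k_1) = 0x8938
s_2 = InvRound(s_1, k_0) = 0xC789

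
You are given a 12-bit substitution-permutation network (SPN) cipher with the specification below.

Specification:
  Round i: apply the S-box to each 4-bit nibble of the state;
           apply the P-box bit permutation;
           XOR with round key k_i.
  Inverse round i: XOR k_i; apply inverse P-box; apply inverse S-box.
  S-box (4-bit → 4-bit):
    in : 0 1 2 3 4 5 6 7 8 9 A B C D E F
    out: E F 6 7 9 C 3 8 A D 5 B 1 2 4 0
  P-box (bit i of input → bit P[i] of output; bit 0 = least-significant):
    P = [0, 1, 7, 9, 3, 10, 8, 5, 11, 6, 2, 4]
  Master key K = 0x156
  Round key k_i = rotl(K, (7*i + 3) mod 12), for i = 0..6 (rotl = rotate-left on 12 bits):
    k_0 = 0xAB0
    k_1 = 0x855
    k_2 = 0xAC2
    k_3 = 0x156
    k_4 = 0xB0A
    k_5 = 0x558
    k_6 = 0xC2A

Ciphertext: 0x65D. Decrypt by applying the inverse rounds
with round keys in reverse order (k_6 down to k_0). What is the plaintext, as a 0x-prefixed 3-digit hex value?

0x5CD

s_0 = ciphertext = 0x65D
s_1 = InvRound(s_0, k_6) = 0x17B
s_2 = InvRound(s_1, k_5) = 0xF86
s_3 = InvRound(s_2, k_4) = 0xE6E
s_4 = InvRound(s_3, k_3) = 0x417
s_5 = InvRound(s_4, k_2) = 0x1D9
s_6 = InvRound(s_5, k_1) = 0xAAE
s_7 = InvRound(s_6, k_0) = 0x5CD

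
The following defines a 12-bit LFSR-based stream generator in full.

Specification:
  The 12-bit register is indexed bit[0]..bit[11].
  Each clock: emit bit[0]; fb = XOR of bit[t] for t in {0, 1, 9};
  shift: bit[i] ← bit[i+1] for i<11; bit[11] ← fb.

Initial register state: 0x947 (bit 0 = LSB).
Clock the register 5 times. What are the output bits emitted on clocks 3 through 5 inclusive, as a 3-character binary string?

100

reg_0 = 0x947
clock 1: out=1, reg = 0x4A3
clock 2: out=1, reg = 0x251
clock 3: out=1, reg = 0x128
clock 4: out=0, reg = 0x094
clock 5: out=0, reg = 0x04A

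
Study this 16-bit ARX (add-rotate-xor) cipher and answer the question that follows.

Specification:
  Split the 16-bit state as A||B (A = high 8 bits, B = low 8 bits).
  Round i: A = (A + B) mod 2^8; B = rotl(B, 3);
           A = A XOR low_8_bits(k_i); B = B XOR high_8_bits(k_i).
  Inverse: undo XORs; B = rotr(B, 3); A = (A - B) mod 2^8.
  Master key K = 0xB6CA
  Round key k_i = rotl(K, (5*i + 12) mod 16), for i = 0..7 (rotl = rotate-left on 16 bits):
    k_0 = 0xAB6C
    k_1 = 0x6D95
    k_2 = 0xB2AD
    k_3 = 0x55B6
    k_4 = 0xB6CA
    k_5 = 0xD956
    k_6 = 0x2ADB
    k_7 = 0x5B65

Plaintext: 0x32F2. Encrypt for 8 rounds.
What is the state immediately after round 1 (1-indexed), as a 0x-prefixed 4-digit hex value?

s_0 = plaintext = 0x32F2
s_1 = Round(s_0, k_0) = 0x483C
s_2 = Round(s_1, k_1) = 0x118C
s_3 = Round(s_2, k_2) = 0x30D6
s_4 = Round(s_3, k_3) = 0xB0E3
s_5 = Round(s_4, k_4) = 0x59A9
s_6 = Round(s_5, k_5) = 0x5494
s_7 = Round(s_6, k_6) = 0x338E
s_8 = Round(s_7, k_7) = 0xA42F

0x483C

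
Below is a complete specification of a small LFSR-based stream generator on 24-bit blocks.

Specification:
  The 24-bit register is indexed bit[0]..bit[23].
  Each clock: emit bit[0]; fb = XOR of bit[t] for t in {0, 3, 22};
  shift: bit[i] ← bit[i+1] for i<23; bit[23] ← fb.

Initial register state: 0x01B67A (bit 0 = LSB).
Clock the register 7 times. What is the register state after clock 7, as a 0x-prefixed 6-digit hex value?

0xE2036C

reg_0 = 0x01B67A
clock 1: out=0, reg = 0x80DB3D
clock 2: out=1, reg = 0x406D9E
clock 3: out=0, reg = 0x2036CF
clock 4: out=1, reg = 0x101B67
clock 5: out=1, reg = 0x880DB3
clock 6: out=1, reg = 0xC406D9
clock 7: out=1, reg = 0xE2036C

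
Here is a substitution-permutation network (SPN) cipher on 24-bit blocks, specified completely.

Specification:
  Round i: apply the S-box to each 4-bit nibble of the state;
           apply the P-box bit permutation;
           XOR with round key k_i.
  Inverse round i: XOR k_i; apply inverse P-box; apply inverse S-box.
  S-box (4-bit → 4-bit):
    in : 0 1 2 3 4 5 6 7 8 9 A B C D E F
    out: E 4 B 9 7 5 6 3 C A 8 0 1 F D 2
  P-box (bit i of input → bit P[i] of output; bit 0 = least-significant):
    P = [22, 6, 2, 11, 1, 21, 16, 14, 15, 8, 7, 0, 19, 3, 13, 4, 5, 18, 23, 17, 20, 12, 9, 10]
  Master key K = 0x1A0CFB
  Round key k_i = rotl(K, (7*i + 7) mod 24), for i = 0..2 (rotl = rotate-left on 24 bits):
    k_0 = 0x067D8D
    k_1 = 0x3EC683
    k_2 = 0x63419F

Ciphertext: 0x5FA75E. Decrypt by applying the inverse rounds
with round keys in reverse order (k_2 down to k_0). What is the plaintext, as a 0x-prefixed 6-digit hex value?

s_0 = ciphertext = 0x5FA75E
s_1 = InvRound(s_0, k_2) = 0xEF5E9F
s_2 = InvRound(s_1, k_1) = 0x719C1E
s_3 = InvRound(s_2, k_0) = 0xC98DDC

0xC98DDC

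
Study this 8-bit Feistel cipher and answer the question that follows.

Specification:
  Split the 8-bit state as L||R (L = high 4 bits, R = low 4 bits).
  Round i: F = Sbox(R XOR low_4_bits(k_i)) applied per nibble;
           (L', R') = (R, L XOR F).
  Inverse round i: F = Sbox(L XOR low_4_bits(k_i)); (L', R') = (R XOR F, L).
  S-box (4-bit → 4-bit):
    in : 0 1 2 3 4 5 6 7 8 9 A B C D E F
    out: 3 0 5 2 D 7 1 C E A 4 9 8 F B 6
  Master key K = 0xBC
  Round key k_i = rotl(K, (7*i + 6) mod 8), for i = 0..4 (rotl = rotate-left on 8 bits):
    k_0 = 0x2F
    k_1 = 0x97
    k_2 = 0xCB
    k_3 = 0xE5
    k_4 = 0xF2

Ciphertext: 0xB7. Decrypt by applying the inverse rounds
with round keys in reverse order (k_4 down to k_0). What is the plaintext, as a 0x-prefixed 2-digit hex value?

0x25

s_0 = ciphertext = 0xB7
s_1 = InvRound(s_0, k_4) = 0xDB
s_2 = InvRound(s_1, k_3) = 0x5D
s_3 = InvRound(s_2, k_2) = 0x65
s_4 = InvRound(s_3, k_1) = 0x56
s_5 = InvRound(s_4, k_0) = 0x25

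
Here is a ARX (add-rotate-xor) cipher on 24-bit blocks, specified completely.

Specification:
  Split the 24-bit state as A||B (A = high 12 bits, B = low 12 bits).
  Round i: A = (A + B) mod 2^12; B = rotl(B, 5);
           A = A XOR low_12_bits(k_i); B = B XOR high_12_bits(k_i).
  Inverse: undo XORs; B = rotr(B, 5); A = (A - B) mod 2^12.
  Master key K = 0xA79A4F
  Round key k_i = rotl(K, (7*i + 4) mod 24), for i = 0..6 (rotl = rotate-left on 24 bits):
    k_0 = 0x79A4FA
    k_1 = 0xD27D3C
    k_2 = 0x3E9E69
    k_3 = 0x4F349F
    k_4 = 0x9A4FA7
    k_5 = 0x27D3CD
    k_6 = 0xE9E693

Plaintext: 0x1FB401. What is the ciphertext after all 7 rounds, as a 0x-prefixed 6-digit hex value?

s_0 = plaintext = 0x1FB401
s_1 = Round(s_0, k_0) = 0x1067B2
s_2 = Round(s_1, k_1) = 0x584B68
s_3 = Round(s_2, k_2) = 0xE85EFF
s_4 = Round(s_3, k_3) = 0x91BB0E
s_5 = Round(s_4, k_4) = 0xB8E872
s_6 = Round(s_5, k_5) = 0x7CDC2D
s_7 = Round(s_6, k_6) = 0x569B26

0x569B26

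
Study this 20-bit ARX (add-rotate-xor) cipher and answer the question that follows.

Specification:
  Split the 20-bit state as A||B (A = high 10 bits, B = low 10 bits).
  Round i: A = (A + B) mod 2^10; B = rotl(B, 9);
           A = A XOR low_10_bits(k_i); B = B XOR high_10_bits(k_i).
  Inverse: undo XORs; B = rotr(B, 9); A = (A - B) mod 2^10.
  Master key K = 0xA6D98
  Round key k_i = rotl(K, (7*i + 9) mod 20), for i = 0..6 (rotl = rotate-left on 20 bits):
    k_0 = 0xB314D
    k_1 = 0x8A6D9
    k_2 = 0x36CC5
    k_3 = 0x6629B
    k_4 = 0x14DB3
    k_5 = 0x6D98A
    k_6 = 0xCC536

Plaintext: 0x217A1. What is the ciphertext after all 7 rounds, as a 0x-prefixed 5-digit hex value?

s_0 = plaintext = 0x217A1
s_1 = Round(s_0, k_0) = 0x5AD1C
s_2 = Round(s_1, k_1) = 0x17AA7
s_3 = Round(s_2, k_2) = 0xF0388
s_4 = Round(s_3, k_3) = 0x74C5C
s_5 = Round(s_4, k_4) = 0xE707D
s_6 = Round(s_5, k_5) = 0x64F88
s_7 = Round(s_6, k_6) = 0x0B6F5

0x0B6F5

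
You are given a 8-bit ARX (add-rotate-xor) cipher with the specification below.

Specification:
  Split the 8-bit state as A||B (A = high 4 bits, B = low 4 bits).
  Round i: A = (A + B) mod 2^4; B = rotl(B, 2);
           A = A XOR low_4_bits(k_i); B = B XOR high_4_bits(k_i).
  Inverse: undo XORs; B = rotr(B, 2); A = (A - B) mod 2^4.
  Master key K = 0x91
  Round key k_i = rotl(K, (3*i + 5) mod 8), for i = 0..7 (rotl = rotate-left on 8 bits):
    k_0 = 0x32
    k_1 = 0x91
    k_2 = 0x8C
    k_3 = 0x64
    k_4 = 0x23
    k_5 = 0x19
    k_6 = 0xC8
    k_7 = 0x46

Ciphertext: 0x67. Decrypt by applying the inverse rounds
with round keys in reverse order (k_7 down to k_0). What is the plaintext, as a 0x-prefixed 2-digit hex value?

0x98

s_0 = ciphertext = 0x67
s_1 = InvRound(s_0, k_7) = 0x4C
s_2 = InvRound(s_1, k_6) = 0xC0
s_3 = InvRound(s_2, k_5) = 0x14
s_4 = InvRound(s_3, k_4) = 0x99
s_5 = InvRound(s_4, k_3) = 0xEF
s_6 = InvRound(s_5, k_2) = 0x5D
s_7 = InvRound(s_6, k_1) = 0x31
s_8 = InvRound(s_7, k_0) = 0x98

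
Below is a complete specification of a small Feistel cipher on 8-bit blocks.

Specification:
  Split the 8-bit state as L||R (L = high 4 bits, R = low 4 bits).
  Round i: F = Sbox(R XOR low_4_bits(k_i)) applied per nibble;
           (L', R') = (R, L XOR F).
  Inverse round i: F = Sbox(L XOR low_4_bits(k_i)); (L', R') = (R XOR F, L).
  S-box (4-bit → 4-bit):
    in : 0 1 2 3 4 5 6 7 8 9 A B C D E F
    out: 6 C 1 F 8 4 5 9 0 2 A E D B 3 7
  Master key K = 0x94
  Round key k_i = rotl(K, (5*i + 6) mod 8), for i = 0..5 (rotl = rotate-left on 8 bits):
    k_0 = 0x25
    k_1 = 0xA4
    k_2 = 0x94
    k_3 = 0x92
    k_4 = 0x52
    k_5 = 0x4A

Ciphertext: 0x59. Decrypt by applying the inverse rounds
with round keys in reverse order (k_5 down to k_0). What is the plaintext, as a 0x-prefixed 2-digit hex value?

0x0E

s_0 = ciphertext = 0x59
s_1 = InvRound(s_0, k_5) = 0xE5
s_2 = InvRound(s_1, k_4) = 0x8E
s_3 = InvRound(s_2, k_3) = 0x48
s_4 = InvRound(s_3, k_2) = 0xE4
s_5 = InvRound(s_4, k_1) = 0xEE
s_6 = InvRound(s_5, k_0) = 0x0E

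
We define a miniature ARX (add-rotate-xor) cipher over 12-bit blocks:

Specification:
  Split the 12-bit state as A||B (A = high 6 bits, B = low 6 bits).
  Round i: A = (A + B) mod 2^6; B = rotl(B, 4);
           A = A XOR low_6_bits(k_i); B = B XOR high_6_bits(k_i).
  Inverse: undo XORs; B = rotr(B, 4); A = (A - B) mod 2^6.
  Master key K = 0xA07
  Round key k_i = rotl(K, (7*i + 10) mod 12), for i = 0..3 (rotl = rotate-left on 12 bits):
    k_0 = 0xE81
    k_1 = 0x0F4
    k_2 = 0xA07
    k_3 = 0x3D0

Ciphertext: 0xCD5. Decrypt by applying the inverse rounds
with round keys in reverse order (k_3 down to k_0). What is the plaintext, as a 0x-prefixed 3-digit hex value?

s_0 = ciphertext = 0xCD5
s_1 = InvRound(s_0, k_3) = 0xEA9
s_2 = InvRound(s_1, k_2) = 0xE44
s_3 = InvRound(s_2, k_1) = 0xC5C
s_4 = InvRound(s_3, k_0) = 0x59A

0x59A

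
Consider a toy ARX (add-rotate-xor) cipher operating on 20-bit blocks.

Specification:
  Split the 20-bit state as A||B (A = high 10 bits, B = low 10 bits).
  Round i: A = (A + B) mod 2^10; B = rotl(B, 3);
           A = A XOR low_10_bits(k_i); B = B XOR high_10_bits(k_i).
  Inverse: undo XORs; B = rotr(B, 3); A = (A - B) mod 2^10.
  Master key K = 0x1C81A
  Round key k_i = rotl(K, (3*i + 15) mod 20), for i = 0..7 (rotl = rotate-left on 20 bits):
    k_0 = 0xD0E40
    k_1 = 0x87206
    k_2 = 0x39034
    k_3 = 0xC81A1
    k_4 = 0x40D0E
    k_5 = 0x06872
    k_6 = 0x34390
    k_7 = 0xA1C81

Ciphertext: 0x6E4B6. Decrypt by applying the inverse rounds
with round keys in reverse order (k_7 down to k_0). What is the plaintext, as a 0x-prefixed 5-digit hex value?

s_0 = ciphertext = 0x6E4B6
s_1 = InvRound(s_0, k_7) = 0x1C8C6
s_2 = InvRound(s_1, k_6) = 0x38302
s_3 = InvRound(s_2, k_5) = 0x0BC63
s_4 = InvRound(s_3, k_4) = 0x3D42C
s_5 = InvRound(s_4, k_3) = 0xBCE61
s_6 = InvRound(s_5, k_2) = 0xFDED0
s_7 = InvRound(s_6, k_1) = 0xF6219
s_8 = InvRound(s_7, k_0) = 0x1B52B

0x1B52B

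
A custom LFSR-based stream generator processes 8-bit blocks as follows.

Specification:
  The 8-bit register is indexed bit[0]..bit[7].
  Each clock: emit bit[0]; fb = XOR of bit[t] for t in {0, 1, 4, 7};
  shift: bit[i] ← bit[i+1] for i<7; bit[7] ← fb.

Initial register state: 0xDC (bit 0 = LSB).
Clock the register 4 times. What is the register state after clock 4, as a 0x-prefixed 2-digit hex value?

reg_0 = 0xDC
clock 1: out=0, reg = 0x6E
clock 2: out=0, reg = 0xB7
clock 3: out=1, reg = 0x5B
clock 4: out=1, reg = 0xAD

0xAD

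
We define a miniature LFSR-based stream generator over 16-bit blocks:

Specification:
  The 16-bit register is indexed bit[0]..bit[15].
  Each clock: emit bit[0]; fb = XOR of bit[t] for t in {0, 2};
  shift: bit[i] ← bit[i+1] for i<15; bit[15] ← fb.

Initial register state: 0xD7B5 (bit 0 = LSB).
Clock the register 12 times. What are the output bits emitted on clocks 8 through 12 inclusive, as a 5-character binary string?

11110

reg_0 = 0xD7B5
clock 1: out=1, reg = 0x6BDA
clock 2: out=0, reg = 0x35ED
clock 3: out=1, reg = 0x1AF6
clock 4: out=0, reg = 0x8D7B
clock 5: out=1, reg = 0xC6BD
clock 6: out=1, reg = 0x635E
clock 7: out=0, reg = 0xB1AF
clock 8: out=1, reg = 0x58D7
clock 9: out=1, reg = 0x2C6B
clock 10: out=1, reg = 0x9635
clock 11: out=1, reg = 0x4B1A
clock 12: out=0, reg = 0x258D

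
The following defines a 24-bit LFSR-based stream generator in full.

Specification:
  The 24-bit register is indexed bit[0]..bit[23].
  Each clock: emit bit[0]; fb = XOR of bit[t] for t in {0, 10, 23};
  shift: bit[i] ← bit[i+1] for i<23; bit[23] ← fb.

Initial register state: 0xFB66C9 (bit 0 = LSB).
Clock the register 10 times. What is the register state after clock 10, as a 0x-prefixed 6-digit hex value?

reg_0 = 0xFB66C9
clock 1: out=1, reg = 0xFDB364
clock 2: out=0, reg = 0xFED9B2
clock 3: out=0, reg = 0xFF6CD9
clock 4: out=1, reg = 0xFFB66C
clock 5: out=0, reg = 0x7FDB36
clock 6: out=0, reg = 0x3FED9B
clock 7: out=1, reg = 0x1FF6CD
clock 8: out=1, reg = 0x0FFB66
clock 9: out=0, reg = 0x07FDB3
clock 10: out=1, reg = 0x03FED9

0x03FED9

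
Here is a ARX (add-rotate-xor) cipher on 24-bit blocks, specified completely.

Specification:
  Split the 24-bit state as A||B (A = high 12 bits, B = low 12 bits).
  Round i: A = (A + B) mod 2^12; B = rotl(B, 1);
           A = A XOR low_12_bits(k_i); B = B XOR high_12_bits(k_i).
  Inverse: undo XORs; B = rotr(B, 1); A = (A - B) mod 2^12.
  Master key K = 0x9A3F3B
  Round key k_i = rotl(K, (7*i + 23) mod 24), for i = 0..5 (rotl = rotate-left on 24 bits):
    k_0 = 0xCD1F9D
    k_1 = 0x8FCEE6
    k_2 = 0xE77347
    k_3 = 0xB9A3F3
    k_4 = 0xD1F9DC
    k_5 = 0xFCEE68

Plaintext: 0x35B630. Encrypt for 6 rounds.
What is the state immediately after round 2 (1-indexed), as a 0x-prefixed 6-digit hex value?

0x82199E

s_0 = plaintext = 0x35B630
s_1 = Round(s_0, k_0) = 0x6160B1
s_2 = Round(s_1, k_1) = 0x82199E
s_3 = Round(s_2, k_2) = 0x2F8D4A
s_4 = Round(s_3, k_3) = 0x3B110F
s_5 = Round(s_4, k_4) = 0xD1CF01
s_6 = Round(s_5, k_5) = 0x2751CD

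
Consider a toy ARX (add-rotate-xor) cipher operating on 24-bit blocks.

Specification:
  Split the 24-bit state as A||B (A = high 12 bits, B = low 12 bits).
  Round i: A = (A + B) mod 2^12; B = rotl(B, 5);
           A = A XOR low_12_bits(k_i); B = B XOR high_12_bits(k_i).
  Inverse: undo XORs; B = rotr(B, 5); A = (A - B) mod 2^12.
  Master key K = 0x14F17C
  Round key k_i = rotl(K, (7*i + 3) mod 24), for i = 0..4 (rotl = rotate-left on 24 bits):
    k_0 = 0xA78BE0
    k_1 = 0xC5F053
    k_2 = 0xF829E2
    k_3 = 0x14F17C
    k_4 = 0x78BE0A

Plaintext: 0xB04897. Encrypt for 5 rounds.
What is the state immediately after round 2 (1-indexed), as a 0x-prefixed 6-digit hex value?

s_0 = plaintext = 0xB04897
s_1 = Round(s_0, k_0) = 0x87B889
s_2 = Round(s_1, k_1) = 0x157D6E
s_3 = Round(s_2, k_2) = 0x727258
s_4 = Round(s_3, k_3) = 0x803A4B
s_5 = Round(s_4, k_4) = 0xC44EFF

0x157D6E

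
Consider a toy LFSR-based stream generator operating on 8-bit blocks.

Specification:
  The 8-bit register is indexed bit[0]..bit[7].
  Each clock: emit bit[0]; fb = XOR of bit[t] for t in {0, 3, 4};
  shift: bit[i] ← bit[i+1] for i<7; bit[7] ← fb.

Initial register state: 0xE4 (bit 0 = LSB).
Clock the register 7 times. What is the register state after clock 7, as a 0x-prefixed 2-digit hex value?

reg_0 = 0xE4
clock 1: out=0, reg = 0x72
clock 2: out=0, reg = 0xB9
clock 3: out=1, reg = 0xDC
clock 4: out=0, reg = 0x6E
clock 5: out=0, reg = 0xB7
clock 6: out=1, reg = 0x5B
clock 7: out=1, reg = 0xAD

0xAD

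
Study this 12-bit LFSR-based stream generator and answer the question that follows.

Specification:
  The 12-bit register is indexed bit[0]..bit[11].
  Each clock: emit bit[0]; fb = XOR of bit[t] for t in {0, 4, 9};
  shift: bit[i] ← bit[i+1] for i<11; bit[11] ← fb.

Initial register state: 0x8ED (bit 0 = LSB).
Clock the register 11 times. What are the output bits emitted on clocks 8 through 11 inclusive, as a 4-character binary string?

reg_0 = 0x8ED
clock 1: out=1, reg = 0xC76
clock 2: out=0, reg = 0xE3B
clock 3: out=1, reg = 0xF1D
clock 4: out=1, reg = 0xF8E
clock 5: out=0, reg = 0xFC7
clock 6: out=1, reg = 0x7E3
clock 7: out=1, reg = 0x3F1
clock 8: out=1, reg = 0x9F8
clock 9: out=0, reg = 0xCFC
clock 10: out=0, reg = 0xE7E
clock 11: out=0, reg = 0x73F

1000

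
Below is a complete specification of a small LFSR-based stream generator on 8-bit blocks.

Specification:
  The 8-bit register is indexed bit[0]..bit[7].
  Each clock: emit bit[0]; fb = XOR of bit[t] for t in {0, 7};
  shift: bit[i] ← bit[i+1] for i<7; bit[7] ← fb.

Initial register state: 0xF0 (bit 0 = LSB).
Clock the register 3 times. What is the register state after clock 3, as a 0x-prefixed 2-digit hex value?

0xFE

reg_0 = 0xF0
clock 1: out=0, reg = 0xF8
clock 2: out=0, reg = 0xFC
clock 3: out=0, reg = 0xFE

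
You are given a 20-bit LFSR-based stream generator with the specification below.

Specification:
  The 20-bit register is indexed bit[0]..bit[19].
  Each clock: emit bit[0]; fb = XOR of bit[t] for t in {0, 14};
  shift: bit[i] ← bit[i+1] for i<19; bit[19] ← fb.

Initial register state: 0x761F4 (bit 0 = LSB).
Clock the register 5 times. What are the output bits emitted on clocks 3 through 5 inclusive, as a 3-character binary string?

101

reg_0 = 0x761F4
clock 1: out=0, reg = 0xBB0FA
clock 2: out=0, reg = 0x5D87D
clock 3: out=1, reg = 0x2EC3E
clock 4: out=0, reg = 0x9761F
clock 5: out=1, reg = 0x4BB0F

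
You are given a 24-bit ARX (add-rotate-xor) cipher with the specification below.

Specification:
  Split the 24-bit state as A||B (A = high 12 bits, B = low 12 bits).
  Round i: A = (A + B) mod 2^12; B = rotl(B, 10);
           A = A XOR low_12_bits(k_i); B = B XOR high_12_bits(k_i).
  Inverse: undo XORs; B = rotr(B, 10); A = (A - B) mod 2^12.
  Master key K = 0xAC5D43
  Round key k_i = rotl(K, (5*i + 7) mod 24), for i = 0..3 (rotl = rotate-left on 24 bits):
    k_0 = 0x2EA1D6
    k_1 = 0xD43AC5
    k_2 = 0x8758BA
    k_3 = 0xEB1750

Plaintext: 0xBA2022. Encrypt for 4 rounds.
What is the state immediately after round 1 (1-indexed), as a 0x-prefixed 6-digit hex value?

s_0 = plaintext = 0xBA2022
s_1 = Round(s_0, k_0) = 0xA12AE2
s_2 = Round(s_1, k_1) = 0xE317FB
s_3 = Round(s_2, k_2) = 0xE9658B
s_4 = Round(s_3, k_3) = 0x3713D3

0xA12AE2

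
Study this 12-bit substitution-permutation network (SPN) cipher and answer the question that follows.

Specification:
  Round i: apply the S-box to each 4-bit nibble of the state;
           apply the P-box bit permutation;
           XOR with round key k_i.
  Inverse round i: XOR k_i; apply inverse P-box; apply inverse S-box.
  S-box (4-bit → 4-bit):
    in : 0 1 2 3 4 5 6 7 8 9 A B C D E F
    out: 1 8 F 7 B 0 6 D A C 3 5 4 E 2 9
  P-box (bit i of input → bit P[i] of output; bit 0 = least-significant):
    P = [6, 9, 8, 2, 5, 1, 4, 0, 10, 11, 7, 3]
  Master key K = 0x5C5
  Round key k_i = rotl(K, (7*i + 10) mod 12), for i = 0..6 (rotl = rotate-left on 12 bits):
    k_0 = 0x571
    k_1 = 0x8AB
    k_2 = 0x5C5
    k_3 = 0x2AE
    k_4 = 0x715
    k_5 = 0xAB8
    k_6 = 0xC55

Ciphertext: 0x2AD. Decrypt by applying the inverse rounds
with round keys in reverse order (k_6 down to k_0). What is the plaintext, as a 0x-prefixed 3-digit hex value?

s_0 = ciphertext = 0x2AD
s_1 = InvRound(s_0, k_6) = 0x2BA
s_2 = InvRound(s_1, k_5) = 0xEE5
s_3 = InvRound(s_2, k_4) = 0x6BB
s_4 = InvRound(s_3, k_3) = 0x091
s_5 = InvRound(s_4, k_2) = 0x0C7
s_6 = InvRound(s_5, k_1) = 0x80F
s_7 = InvRound(s_6, k_0) = 0x437

0x437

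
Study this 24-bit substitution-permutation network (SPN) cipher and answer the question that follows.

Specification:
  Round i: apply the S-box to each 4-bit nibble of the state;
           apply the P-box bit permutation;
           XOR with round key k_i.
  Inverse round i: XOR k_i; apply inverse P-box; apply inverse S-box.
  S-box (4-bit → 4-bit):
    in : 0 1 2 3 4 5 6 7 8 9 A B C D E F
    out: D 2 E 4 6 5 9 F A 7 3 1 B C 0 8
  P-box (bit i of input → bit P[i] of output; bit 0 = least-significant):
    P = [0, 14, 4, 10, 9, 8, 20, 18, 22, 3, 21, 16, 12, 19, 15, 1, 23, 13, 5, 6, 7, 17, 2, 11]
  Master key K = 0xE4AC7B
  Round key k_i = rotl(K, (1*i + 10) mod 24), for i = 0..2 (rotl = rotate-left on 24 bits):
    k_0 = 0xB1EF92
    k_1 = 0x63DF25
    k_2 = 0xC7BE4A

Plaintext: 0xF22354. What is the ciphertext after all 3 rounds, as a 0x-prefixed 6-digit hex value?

0xE58349

s_0 = plaintext = 0xF22354
s_1 = Round(s_0, k_0) = 0x8905E0
s_2 = Round(s_1, k_1) = 0x816316
s_3 = Round(s_2, k_2) = 0xE58349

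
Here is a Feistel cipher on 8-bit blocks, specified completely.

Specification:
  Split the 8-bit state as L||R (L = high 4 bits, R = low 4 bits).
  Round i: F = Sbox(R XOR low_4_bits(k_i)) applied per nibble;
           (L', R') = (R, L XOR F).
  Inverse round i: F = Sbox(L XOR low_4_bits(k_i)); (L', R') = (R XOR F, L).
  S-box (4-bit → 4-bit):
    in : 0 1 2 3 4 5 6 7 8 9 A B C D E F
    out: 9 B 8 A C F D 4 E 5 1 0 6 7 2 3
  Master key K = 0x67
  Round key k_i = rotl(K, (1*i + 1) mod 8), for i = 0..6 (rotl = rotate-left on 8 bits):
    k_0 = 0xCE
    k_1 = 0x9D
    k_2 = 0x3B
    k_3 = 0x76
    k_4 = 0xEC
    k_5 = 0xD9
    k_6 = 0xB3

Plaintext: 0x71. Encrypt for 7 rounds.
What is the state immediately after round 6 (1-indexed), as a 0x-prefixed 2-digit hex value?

0xD3

s_0 = plaintext = 0x71
s_1 = Round(s_0, k_0) = 0x14
s_2 = Round(s_1, k_1) = 0x44
s_3 = Round(s_2, k_2) = 0x47
s_4 = Round(s_3, k_3) = 0x7F
s_5 = Round(s_4, k_4) = 0xFD
s_6 = Round(s_5, k_5) = 0xD3
s_7 = Round(s_6, k_6) = 0x34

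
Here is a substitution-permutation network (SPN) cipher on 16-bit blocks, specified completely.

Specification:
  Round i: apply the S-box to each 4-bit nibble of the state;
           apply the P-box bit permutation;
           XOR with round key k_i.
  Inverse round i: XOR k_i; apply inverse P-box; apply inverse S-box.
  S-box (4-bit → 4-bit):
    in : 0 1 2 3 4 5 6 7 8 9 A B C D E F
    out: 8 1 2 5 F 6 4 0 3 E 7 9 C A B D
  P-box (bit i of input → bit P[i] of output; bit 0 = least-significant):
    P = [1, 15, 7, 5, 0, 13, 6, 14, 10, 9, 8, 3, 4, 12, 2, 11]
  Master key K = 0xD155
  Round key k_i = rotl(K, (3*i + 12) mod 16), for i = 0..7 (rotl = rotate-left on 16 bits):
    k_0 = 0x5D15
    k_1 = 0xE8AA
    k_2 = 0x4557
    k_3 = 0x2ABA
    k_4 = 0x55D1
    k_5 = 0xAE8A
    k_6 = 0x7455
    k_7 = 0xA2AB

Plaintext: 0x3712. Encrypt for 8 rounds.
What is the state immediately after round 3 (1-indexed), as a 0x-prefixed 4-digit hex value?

s_0 = plaintext = 0x3712
s_1 = Round(s_0, k_0) = 0xDD00
s_2 = Round(s_1, k_1) = 0xB282
s_3 = Round(s_2, k_2) = 0xEF46
s_4 = Round(s_3, k_3) = 0x5763
s_5 = Round(s_4, k_4) = 0x4517
s_6 = Round(s_5, k_5) = 0xB59F
s_7 = Round(s_6, k_6) = 0x1FA7
s_8 = Round(s_7, k_7) = 0x87F2

0xEF46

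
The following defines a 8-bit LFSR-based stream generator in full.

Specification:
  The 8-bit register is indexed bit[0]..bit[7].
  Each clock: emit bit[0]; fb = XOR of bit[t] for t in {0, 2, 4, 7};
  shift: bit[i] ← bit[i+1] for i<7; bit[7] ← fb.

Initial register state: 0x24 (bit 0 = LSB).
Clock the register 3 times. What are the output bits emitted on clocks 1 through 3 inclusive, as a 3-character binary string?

001

reg_0 = 0x24
clock 1: out=0, reg = 0x92
clock 2: out=0, reg = 0x49
clock 3: out=1, reg = 0xA4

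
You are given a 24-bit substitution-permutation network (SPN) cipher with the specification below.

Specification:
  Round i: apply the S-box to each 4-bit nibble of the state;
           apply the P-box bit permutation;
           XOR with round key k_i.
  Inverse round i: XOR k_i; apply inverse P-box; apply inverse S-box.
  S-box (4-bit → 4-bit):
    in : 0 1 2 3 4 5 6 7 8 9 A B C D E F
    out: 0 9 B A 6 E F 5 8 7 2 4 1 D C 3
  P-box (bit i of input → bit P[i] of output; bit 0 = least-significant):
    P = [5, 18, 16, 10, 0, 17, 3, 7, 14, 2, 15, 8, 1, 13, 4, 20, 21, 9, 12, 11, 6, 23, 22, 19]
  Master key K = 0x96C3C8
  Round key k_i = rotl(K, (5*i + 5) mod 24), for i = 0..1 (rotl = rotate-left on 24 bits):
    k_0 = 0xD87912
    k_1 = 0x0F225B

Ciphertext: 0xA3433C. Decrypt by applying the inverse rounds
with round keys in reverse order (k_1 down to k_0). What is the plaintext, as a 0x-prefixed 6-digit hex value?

s_0 = ciphertext = 0xA3433C
s_1 = InvRound(s_0, k_1) = 0x2CF2CF
s_2 = InvRound(s_1, k_0) = 0x92E5DA

0x92E5DA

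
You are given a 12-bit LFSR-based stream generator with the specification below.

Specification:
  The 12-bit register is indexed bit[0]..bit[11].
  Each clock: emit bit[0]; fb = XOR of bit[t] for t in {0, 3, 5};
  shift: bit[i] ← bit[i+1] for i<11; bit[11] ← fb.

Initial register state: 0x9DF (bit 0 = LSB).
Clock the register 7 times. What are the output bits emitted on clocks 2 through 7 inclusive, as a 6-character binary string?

111101

reg_0 = 0x9DF
clock 1: out=1, reg = 0x4EF
clock 2: out=1, reg = 0xA77
clock 3: out=1, reg = 0x53B
clock 4: out=1, reg = 0xA9D
clock 5: out=1, reg = 0x54E
clock 6: out=0, reg = 0xAA7
clock 7: out=1, reg = 0x553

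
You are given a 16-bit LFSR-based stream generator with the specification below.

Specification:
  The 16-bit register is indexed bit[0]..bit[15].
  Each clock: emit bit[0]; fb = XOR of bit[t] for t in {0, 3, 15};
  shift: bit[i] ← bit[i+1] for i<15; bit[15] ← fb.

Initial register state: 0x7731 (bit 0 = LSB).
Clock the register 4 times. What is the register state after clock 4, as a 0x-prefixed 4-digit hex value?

0xD773

reg_0 = 0x7731
clock 1: out=1, reg = 0xBB98
clock 2: out=0, reg = 0x5DCC
clock 3: out=0, reg = 0xAEE6
clock 4: out=0, reg = 0xD773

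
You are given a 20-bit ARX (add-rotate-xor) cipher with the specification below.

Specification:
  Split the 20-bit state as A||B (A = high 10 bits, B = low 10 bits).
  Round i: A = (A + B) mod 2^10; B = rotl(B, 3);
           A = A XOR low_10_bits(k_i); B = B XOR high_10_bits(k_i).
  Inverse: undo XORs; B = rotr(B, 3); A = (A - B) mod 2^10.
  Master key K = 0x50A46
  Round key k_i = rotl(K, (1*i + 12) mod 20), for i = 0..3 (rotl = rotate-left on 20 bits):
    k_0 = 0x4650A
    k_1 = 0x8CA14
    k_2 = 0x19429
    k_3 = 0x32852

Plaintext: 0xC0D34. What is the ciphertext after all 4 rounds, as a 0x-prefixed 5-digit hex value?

0xDA91C

s_0 = plaintext = 0xC0D34
s_1 = Round(s_0, k_0) = 0x4F4BB
s_2 = Round(s_1, k_1) = 0xFB3EB
s_3 = Round(s_2, k_2) = 0xFFB3A
s_4 = Round(s_3, k_3) = 0xDA91C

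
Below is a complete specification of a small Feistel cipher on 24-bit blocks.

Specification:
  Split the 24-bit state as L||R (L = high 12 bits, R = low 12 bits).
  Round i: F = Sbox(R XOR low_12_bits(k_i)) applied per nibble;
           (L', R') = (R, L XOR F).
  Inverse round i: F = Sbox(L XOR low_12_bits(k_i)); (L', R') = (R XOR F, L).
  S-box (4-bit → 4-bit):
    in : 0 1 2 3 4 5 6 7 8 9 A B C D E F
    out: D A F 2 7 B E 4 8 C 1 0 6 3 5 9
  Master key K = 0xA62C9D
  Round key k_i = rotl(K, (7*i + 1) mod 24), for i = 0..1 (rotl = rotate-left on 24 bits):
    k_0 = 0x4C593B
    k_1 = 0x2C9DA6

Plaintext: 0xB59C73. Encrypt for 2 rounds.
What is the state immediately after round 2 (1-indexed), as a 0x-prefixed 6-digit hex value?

s_0 = plaintext = 0xB59C73
s_1 = Round(s_0, k_0) = 0xC73021
s_2 = Round(s_1, k_1) = 0x021FF7

0x021FF7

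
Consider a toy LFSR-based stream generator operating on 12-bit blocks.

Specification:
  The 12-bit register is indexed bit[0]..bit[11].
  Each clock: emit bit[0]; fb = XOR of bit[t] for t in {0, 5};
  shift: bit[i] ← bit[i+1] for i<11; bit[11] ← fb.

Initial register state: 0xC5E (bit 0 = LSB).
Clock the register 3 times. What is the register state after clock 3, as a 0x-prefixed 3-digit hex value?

reg_0 = 0xC5E
clock 1: out=0, reg = 0x62F
clock 2: out=1, reg = 0x317
clock 3: out=1, reg = 0x98B

0x98B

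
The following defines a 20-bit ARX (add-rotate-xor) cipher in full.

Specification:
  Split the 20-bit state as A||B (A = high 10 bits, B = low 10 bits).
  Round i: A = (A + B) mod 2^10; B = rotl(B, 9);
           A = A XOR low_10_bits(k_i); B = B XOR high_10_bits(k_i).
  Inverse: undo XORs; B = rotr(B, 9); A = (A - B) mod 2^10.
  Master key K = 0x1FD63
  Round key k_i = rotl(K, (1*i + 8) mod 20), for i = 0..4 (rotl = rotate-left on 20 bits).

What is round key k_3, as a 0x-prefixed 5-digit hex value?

K = 0x1FD63
k_0 = rotl(K, (1*0+8) mod 20) = rotl(K, 8) = 0xD631F
k_1 = rotl(K, (1*1+8) mod 20) = rotl(K, 9) = 0xAC63F
k_2 = rotl(K, (1*2+8) mod 20) = rotl(K, 10) = 0x58C7F
k_3 = rotl(K, (1*3+8) mod 20) = rotl(K, 11) = 0xB18FE

0xB18FE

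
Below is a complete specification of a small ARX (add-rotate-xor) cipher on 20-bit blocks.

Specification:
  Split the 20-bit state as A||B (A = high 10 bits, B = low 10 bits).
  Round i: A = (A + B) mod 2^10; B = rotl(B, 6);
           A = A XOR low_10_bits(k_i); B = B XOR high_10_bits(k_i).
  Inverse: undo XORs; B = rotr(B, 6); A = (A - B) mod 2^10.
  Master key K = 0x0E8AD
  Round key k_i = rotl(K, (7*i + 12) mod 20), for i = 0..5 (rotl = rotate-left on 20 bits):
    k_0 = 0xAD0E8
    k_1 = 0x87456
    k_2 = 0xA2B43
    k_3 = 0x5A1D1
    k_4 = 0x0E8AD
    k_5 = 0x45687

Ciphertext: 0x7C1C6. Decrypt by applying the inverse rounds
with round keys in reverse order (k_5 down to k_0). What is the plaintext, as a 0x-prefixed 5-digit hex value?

0xC93F8

s_0 = ciphertext = 0x7C1C6
s_1 = InvRound(s_0, k_5) = 0x91133
s_2 = InvRound(s_1, k_4) = 0x95494
s_3 = InvRound(s_2, k_3) = 0xEF7C7
s_4 = InvRound(s_3, k_2) = 0x0A4D5
s_5 = InvRound(s_4, k_1) = 0xFD08B
s_6 = InvRound(s_5, k_0) = 0xC93F8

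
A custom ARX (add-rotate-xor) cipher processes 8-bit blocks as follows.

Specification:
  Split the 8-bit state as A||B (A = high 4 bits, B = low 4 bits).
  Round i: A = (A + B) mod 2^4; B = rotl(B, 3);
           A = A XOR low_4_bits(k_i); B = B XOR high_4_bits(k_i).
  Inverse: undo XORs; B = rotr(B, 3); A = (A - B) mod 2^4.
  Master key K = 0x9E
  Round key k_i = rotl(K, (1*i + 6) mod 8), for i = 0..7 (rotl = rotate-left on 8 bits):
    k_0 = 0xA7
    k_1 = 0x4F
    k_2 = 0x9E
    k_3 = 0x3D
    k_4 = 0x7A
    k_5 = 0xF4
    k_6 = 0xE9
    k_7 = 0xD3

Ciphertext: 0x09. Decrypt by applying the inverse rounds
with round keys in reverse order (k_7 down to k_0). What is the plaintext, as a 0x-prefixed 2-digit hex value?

s_0 = ciphertext = 0x09
s_1 = InvRound(s_0, k_7) = 0xB8
s_2 = InvRound(s_1, k_6) = 0x6C
s_3 = InvRound(s_2, k_5) = 0xC6
s_4 = InvRound(s_3, k_4) = 0x42
s_5 = InvRound(s_4, k_3) = 0x72
s_6 = InvRound(s_5, k_2) = 0x27
s_7 = InvRound(s_6, k_1) = 0x76
s_8 = InvRound(s_7, k_0) = 0x79

0x79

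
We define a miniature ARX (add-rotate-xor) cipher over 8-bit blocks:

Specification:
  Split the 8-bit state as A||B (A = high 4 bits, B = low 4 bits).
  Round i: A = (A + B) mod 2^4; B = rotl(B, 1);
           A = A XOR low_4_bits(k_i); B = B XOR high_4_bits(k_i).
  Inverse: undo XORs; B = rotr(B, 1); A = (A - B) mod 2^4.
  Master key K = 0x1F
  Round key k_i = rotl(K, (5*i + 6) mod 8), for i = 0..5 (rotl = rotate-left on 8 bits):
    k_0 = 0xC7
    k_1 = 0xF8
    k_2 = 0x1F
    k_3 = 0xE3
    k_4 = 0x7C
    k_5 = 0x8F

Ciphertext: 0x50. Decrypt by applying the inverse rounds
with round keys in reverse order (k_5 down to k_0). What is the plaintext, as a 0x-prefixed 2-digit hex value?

0x5C

s_0 = ciphertext = 0x50
s_1 = InvRound(s_0, k_5) = 0x64
s_2 = InvRound(s_1, k_4) = 0x19
s_3 = InvRound(s_2, k_3) = 0x7B
s_4 = InvRound(s_3, k_2) = 0x35
s_5 = InvRound(s_4, k_1) = 0x65
s_6 = InvRound(s_5, k_0) = 0x5C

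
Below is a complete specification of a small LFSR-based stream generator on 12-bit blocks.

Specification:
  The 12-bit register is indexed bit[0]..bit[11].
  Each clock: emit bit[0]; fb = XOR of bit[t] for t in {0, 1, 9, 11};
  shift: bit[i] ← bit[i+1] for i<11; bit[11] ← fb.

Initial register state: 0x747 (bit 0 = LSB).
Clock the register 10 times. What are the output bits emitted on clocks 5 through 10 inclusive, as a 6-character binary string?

reg_0 = 0x747
clock 1: out=1, reg = 0xBA3
clock 2: out=1, reg = 0x5D1
clock 3: out=1, reg = 0xAE8
clock 4: out=0, reg = 0x574
clock 5: out=0, reg = 0x2BA
clock 6: out=0, reg = 0x15D
clock 7: out=1, reg = 0x8AE
clock 8: out=0, reg = 0x457
clock 9: out=1, reg = 0x22B
clock 10: out=1, reg = 0x915

001011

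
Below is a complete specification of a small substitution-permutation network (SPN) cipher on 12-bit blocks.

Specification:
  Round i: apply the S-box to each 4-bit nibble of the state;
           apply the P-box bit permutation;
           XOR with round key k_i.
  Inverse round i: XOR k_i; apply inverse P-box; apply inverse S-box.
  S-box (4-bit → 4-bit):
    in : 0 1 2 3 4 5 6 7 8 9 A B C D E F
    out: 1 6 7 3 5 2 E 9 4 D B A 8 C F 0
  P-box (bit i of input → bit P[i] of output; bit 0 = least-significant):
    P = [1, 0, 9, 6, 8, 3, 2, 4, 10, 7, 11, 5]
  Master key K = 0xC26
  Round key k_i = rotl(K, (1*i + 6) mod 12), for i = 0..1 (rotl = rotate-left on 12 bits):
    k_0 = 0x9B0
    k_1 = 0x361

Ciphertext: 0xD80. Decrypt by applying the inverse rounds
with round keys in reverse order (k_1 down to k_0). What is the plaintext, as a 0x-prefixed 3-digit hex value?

0x049

s_0 = ciphertext = 0xD80
s_1 = InvRound(s_0, k_1) = 0xEF6
s_2 = InvRound(s_1, k_0) = 0x049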